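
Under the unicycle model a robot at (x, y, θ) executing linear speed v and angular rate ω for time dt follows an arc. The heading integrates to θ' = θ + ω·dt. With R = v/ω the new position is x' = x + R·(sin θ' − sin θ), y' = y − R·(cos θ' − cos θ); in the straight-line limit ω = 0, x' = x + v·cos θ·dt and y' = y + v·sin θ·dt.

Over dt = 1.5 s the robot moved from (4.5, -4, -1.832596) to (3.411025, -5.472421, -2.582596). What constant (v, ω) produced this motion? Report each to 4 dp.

v = 1.2500, ω = -0.5000

Δθ = -2.582596 − -1.832596 = -0.750000
ω = Δθ/dt = -0.750000/1.5 = -0.5000
R = −Δy/(cos θ' − cos θ) = -2.5000
v = R·ω = -2.5000·-0.5000 = 1.2500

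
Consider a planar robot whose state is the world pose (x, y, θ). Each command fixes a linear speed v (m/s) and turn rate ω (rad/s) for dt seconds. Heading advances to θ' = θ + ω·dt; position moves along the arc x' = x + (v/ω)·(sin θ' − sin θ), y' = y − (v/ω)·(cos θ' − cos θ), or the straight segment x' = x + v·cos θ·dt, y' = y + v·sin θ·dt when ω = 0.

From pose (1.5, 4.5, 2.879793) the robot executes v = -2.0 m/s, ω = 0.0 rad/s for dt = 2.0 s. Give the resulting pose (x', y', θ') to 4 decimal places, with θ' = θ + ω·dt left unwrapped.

θ' = 2.8798 + 0.0·2.0 = 2.8798
ω = 0 → straight: x' = 1.5 + -2.0·cos(2.8798)·2.0 = 5.3637
y' = 4.5 + -2.0·sin(2.8798)·2.0 = 3.4647

(5.3637, 3.4647, 2.8798)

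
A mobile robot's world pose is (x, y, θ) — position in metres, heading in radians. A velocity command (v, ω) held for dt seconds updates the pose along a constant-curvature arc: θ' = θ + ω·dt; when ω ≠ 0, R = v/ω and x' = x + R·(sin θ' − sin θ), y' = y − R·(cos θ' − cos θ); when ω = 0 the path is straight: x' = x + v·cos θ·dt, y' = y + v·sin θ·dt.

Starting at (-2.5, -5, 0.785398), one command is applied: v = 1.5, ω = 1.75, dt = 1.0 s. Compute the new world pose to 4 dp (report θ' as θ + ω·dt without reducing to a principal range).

θ' = 0.7854 + 1.75·1.0 = 2.5354
R = v/ω = 1.5/1.75 = 0.8571
x' = -2.5 + 0.8571·(sin 2.5354 − sin 0.7854) = -2.6177
y' = -5 − 0.8571·(cos 2.5354 − cos 0.7854) = -3.6895

(-2.6177, -3.6895, 2.5354)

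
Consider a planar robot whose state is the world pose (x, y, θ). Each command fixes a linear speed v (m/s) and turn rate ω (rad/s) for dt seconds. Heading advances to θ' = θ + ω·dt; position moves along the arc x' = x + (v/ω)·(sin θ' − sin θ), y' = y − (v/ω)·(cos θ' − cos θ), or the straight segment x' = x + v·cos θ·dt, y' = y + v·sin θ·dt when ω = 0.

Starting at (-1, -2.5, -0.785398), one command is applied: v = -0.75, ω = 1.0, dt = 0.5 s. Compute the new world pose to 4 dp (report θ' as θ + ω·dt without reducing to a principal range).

θ' = -0.7854 + 1.0·0.5 = -0.2854
R = v/ω = -0.75/1.0 = -0.7500
x' = -1 + -0.7500·(sin -0.2854 − sin -0.7854) = -1.3192
y' = -2.5 − -0.7500·(cos -0.2854 − cos -0.7854) = -2.3107

(-1.3192, -2.3107, -0.2854)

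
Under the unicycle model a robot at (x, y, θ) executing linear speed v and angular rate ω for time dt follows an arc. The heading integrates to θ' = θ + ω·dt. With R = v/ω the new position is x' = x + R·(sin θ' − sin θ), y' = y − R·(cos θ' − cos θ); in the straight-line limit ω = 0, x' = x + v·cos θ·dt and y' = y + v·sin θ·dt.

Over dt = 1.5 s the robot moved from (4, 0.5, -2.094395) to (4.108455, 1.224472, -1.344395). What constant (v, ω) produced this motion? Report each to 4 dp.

Δθ = -1.344395 − -2.094395 = 0.750000
ω = Δθ/dt = 0.750000/1.5 = 0.5000
R = −Δy/(cos θ' − cos θ) = -1.0000
v = R·ω = -1.0000·0.5000 = -0.5000

v = -0.5000, ω = 0.5000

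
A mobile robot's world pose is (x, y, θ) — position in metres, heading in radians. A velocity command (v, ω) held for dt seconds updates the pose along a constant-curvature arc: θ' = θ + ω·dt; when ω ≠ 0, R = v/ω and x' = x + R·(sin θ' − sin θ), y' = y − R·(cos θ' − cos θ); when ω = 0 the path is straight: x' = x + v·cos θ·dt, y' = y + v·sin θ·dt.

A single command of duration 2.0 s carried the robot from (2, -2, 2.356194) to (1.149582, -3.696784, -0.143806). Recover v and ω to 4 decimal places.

Δθ = -0.143806 − 2.356194 = -2.500000
ω = Δθ/dt = -2.500000/2.0 = -1.2500
R = −Δy/(cos θ' − cos θ) = 1.0000
v = R·ω = 1.0000·-1.2500 = -1.2500

v = -1.2500, ω = -1.2500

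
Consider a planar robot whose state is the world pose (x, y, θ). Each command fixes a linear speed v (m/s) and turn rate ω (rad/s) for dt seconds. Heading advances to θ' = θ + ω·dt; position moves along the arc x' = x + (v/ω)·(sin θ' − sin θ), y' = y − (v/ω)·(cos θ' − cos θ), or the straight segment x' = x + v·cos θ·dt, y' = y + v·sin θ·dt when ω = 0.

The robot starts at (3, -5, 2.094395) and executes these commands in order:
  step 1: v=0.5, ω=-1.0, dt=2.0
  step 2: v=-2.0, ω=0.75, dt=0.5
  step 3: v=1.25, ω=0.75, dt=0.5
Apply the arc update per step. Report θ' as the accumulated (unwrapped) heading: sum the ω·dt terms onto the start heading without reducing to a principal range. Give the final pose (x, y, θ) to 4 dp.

(2.9230, -4.1493, 0.8444)

step 1: θ'=0.0944 (R=-0.5000) → pose (3.3859, -4.2522, 0.0944)
step 2: θ'=0.4694 (R=-2.6667) → pose (2.4310, -4.5288, 0.4694)
step 3: θ'=0.8444 (R=1.6667) → pose (2.9230, -4.1493, 0.8444)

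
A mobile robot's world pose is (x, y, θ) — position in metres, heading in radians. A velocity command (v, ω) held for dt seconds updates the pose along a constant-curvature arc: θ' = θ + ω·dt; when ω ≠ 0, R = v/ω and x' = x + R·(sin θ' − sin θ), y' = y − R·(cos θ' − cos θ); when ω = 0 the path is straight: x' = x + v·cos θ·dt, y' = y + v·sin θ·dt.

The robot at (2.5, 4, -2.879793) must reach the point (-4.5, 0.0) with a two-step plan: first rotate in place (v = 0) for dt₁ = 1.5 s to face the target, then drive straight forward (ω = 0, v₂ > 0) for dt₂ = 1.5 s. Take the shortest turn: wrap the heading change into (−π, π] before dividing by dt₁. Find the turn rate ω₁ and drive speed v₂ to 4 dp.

heading to target = atan2(0−4, -4.5−2.5) = -2.6224
Δθ = wrap(-2.6224 − -2.8798) = 0.2573; ω₁ = Δθ/dt₁ = 0.1716
distance = √((-4.5−2.5)² + (0−4)²) = 8.0623; v₂ = distance/dt₂ = 5.3748

ω₁ = 0.1716, v₂ = 5.3748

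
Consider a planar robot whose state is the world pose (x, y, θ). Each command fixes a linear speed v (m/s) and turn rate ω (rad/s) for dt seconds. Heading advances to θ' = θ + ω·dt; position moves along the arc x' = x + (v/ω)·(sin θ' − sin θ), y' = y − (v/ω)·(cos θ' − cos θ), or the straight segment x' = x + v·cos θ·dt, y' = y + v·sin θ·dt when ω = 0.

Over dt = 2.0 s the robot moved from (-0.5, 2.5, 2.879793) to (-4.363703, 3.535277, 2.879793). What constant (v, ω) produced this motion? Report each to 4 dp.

v = 2.0000, ω = 0.0000

Δθ = 2.879793 − 2.879793 = 0.000000
ω = Δθ/dt = 0.000000/2.0 = 0.0000
ω = 0 → v = (Δx·cos θ + Δy·sin θ)/dt = 2.0000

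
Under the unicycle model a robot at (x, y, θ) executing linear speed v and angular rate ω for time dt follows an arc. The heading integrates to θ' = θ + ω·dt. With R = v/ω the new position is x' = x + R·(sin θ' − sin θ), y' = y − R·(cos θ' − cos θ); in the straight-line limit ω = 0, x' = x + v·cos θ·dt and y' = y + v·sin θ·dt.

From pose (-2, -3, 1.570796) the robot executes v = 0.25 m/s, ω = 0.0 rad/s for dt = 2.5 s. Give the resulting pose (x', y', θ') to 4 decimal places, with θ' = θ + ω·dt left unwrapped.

(-2.0000, -2.3750, 1.5708)

θ' = 1.5708 + 0.0·2.5 = 1.5708
ω = 0 → straight: x' = -2 + 0.25·cos(1.5708)·2.5 = -2.0000
y' = -3 + 0.25·sin(1.5708)·2.5 = -2.3750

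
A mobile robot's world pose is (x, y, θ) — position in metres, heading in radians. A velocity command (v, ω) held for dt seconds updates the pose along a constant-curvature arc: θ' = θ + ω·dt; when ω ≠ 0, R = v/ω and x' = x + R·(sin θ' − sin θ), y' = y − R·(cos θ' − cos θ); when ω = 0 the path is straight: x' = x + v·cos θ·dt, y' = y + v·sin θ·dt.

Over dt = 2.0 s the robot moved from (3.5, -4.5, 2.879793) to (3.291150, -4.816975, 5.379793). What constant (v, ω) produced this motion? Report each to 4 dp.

v = 0.2500, ω = 1.2500

Δθ = 5.379793 − 2.879793 = 2.500000
ω = Δθ/dt = 2.500000/2.0 = 1.2500
R = −Δy/(cos θ' − cos θ) = 0.2000
v = R·ω = 0.2000·1.2500 = 0.2500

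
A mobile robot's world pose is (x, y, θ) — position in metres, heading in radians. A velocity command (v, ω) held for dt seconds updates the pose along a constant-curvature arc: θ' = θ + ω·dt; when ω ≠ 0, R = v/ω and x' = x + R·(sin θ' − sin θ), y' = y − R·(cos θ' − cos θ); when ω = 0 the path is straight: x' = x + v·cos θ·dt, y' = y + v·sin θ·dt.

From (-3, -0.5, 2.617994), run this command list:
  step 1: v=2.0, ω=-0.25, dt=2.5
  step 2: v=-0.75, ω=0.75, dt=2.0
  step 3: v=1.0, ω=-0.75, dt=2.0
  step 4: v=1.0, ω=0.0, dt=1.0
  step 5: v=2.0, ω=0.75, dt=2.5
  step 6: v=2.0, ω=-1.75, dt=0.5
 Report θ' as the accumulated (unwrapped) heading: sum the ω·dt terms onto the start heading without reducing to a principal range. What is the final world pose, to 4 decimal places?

step 1: θ'=1.9930 (R=-8.0000) → pose (-6.2975, 3.1501, 1.9930)
step 2: θ'=3.4930 (R=-1.0000) → pose (-5.0411, 2.6209, 3.4930)
step 3: θ'=1.9930 (R=-1.3333) → pose (-6.7163, 3.3264, 1.9930)
step 4: θ'=1.9930 (straight) → pose (-7.1261, 4.2386, 1.9930)
step 5: θ'=3.8680 (R=2.6667) → pose (-11.3298, 5.1394, 3.8680)
step 6: θ'=2.9930 (R=-1.1429) → pose (-12.2580, 4.8636, 2.9930)

(-12.2580, 4.8636, 2.9930)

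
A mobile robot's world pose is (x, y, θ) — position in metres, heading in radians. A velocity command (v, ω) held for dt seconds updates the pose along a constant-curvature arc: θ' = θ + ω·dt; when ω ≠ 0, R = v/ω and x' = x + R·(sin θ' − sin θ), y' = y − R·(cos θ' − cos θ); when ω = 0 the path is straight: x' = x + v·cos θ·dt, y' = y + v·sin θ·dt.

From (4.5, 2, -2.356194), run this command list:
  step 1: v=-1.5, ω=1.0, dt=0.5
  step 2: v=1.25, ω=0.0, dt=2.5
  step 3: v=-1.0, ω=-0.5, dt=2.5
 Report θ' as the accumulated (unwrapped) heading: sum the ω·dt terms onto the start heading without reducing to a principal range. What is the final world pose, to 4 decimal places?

(5.8472, 1.0754, -3.1062)

step 1: θ'=-1.8562 (R=-1.5000) → pose (4.8787, 2.6384, -1.8562)
step 2: θ'=-1.8562 (straight) → pose (3.9989, -0.3602, -1.8562)
step 3: θ'=-3.1062 (R=2.0000) → pose (5.8472, 1.0754, -3.1062)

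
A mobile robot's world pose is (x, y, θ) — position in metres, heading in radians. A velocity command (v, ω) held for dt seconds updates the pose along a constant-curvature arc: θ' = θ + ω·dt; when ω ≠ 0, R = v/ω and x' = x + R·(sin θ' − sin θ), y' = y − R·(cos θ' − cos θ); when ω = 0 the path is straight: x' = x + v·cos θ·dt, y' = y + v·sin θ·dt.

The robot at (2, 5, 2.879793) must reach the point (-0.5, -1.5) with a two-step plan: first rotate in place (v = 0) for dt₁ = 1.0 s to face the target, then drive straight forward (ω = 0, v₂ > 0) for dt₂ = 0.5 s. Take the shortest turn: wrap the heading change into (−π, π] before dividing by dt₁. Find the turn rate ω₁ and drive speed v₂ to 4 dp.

heading to target = atan2(-1.5−5, -0.5−2) = -1.9380
Δθ = wrap(-1.9380 − 2.8798) = 1.4654; ω₁ = Δθ/dt₁ = 1.4654
distance = √((-0.5−2)² + (-1.5−5)²) = 6.9642; v₂ = distance/dt₂ = 13.9284

ω₁ = 1.4654, v₂ = 13.9284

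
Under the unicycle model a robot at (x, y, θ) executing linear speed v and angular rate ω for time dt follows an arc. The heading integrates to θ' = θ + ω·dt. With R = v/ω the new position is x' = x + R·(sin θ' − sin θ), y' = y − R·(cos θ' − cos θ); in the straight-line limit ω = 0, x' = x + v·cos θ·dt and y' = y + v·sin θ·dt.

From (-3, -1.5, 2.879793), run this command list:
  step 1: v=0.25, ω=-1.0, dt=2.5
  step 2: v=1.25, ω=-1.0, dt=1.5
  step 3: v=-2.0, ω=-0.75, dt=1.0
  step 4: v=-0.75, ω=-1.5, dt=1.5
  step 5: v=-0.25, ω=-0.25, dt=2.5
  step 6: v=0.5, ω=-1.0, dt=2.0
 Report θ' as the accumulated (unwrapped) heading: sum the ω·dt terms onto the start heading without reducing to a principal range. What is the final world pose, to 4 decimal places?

step 1: θ'=0.3798 (R=-0.2500) → pose (-3.0280, -1.0263, 0.3798)
step 2: θ'=-1.1202 (R=-1.2500) → pose (-1.4393, -1.6429, -1.1202)
step 3: θ'=-1.8702 (R=2.6667) → pose (-1.5868, 0.3050, -1.8702)
step 4: θ'=-4.1202 (R=0.5000) → pose (-0.6942, 0.4366, -4.1202)
step 5: θ'=-4.7452 (R=1.0000) → pose (-0.5245, -0.1544, -4.7452)
step 6: θ'=-6.7452 (R=-0.5000) → pose (0.1981, 0.2768, -6.7452)

(0.1981, 0.2768, -6.7452)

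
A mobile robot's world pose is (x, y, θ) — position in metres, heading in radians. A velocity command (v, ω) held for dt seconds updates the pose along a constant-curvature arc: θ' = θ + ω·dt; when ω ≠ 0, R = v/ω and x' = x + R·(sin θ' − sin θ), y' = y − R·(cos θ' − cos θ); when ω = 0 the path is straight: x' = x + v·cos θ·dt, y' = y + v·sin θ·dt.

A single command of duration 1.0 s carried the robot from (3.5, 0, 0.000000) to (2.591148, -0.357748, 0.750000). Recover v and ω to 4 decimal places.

v = -1.0000, ω = 0.7500

Δθ = 0.750000 − 0.000000 = 0.750000
ω = Δθ/dt = 0.750000/1.0 = 0.7500
R = Δx/(sin θ' − sin θ) = -1.3333
v = R·ω = -1.3333·0.7500 = -1.0000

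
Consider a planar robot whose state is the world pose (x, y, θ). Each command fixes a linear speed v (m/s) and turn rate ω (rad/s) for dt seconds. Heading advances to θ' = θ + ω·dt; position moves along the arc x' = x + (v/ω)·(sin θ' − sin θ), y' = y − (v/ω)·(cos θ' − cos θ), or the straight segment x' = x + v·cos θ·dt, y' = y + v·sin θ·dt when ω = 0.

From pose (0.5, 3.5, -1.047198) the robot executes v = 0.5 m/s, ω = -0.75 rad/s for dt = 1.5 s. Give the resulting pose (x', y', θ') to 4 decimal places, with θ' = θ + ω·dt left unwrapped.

θ' = -1.0472 + -0.75·1.5 = -2.1722
R = v/ω = 0.5/-0.75 = -0.6667
x' = 0.5 + -0.6667·(sin -2.1722 − sin -1.0472) = 0.4723
y' = 3.5 − -0.6667·(cos -2.1722 − cos -1.0472) = 2.7895

(0.4723, 2.7895, -2.1722)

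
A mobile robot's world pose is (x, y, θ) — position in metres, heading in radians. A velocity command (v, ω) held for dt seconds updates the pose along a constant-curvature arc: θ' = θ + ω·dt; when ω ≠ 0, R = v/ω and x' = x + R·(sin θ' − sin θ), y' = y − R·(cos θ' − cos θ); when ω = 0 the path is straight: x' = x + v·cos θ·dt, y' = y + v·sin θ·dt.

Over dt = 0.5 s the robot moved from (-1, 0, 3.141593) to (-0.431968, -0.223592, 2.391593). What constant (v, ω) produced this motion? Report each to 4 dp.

v = -1.2500, ω = -1.5000

Δθ = 2.391593 − 3.141593 = -0.750000
ω = Δθ/dt = -0.750000/0.5 = -1.5000
R = Δx/(sin θ' − sin θ) = 0.8333
v = R·ω = 0.8333·-1.5000 = -1.2500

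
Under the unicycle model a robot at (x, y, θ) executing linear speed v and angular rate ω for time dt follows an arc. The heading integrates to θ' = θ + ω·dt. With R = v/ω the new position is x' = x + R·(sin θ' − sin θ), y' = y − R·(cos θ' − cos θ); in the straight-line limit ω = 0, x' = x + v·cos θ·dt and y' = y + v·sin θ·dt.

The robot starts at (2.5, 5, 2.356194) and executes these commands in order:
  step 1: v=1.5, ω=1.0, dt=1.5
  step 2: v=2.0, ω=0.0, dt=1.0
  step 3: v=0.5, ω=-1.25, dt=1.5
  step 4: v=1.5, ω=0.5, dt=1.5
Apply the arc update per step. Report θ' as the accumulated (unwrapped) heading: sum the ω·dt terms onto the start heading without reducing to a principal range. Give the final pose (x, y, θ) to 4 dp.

step 1: θ'=3.8562 (R=1.5000) → pose (0.4564, 5.0724, 3.8562)
step 2: θ'=3.8562 (straight) → pose (-1.0543, 3.7617, 3.8562)
step 3: θ'=1.9812 (R=-0.4000) → pose (-1.6833, 3.9043, 1.9812)
step 4: θ'=2.7312 (R=3.0000) → pose (-3.2372, 5.4583, 2.7312)

(-3.2372, 5.4583, 2.7312)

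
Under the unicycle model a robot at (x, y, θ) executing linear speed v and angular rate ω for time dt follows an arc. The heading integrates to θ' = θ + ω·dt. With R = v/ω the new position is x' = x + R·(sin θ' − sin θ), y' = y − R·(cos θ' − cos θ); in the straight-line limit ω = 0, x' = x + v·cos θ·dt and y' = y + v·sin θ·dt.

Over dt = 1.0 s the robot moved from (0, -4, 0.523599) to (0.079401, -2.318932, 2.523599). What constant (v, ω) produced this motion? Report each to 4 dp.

v = 2.0000, ω = 2.0000

Δθ = 2.523599 − 0.523599 = 2.000000
ω = Δθ/dt = 2.000000/1.0 = 2.0000
R = −Δy/(cos θ' − cos θ) = 1.0000
v = R·ω = 1.0000·2.0000 = 2.0000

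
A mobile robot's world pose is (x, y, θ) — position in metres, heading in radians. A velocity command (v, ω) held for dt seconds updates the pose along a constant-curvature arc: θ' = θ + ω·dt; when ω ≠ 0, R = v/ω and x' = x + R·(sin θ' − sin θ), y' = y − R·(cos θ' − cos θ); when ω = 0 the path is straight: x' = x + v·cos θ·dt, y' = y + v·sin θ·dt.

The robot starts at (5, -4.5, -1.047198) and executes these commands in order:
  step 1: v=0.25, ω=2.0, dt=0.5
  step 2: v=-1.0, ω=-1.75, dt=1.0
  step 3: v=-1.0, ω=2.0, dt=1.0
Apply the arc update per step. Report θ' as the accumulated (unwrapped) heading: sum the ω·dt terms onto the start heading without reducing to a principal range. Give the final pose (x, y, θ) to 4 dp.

step 1: θ'=-0.0472 (R=0.1250) → pose (5.1024, -4.5624, -0.0472)
step 2: θ'=-1.7972 (R=0.5714) → pose (4.5725, -3.8633, -1.7972)
step 3: θ'=0.2028 (R=-0.5000) → pose (3.9845, -3.2613, 0.2028)

(3.9845, -3.2613, 0.2028)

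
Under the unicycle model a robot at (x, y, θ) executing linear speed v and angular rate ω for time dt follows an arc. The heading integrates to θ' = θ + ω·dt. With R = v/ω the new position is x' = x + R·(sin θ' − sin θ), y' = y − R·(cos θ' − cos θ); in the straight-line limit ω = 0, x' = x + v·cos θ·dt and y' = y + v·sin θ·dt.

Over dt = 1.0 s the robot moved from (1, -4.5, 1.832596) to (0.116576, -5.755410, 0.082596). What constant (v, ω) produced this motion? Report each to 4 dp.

Δθ = 0.082596 − 1.832596 = -1.750000
ω = Δθ/dt = -1.750000/1.0 = -1.7500
R = −Δy/(cos θ' − cos θ) = 1.0000
v = R·ω = 1.0000·-1.7500 = -1.7500

v = -1.7500, ω = -1.7500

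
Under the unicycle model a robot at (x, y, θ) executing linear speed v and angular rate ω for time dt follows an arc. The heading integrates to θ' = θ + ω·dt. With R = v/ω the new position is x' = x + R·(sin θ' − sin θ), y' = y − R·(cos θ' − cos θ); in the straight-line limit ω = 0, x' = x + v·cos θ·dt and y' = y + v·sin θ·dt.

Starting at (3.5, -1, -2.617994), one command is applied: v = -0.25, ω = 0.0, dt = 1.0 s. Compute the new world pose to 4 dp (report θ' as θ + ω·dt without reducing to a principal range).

θ' = -2.6180 + 0.0·1.0 = -2.6180
ω = 0 → straight: x' = 3.5 + -0.25·cos(-2.6180)·1.0 = 3.7165
y' = -1 + -0.25·sin(-2.6180)·1.0 = -0.8750

(3.7165, -0.8750, -2.6180)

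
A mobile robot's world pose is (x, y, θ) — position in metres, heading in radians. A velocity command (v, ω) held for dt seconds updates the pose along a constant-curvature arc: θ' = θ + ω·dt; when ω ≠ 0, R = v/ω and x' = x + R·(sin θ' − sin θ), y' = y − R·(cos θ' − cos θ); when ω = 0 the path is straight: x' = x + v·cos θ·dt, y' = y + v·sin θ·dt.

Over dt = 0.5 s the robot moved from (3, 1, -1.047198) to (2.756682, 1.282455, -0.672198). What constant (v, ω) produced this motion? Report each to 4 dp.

Δθ = -0.672198 − -1.047198 = 0.375000
ω = Δθ/dt = 0.375000/0.5 = 0.7500
R = −Δy/(cos θ' − cos θ) = -1.0000
v = R·ω = -1.0000·0.7500 = -0.7500

v = -0.7500, ω = 0.7500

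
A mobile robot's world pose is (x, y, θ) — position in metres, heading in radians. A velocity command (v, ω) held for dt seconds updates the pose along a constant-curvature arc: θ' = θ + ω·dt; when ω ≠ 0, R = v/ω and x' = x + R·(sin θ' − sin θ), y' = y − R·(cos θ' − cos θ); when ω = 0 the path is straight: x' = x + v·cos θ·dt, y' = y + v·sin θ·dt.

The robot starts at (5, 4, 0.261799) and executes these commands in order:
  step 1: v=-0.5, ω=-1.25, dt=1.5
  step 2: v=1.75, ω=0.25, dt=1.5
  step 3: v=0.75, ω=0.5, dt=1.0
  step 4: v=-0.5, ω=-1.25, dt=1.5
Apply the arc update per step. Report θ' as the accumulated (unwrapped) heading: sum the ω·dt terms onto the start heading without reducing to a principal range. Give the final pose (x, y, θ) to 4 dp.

step 1: θ'=-1.6132 (R=0.4000) → pose (4.4968, 4.4033, -1.6132)
step 2: θ'=-1.2382 (R=7.0000) → pose (4.8742, 1.8211, -1.2382)
step 3: θ'=-0.7382 (R=1.5000) → pose (5.2825, 1.2013, -0.7382)
step 4: θ'=-2.6132 (R=0.4000) → pose (5.3500, 1.8426, -2.6132)

(5.3500, 1.8426, -2.6132)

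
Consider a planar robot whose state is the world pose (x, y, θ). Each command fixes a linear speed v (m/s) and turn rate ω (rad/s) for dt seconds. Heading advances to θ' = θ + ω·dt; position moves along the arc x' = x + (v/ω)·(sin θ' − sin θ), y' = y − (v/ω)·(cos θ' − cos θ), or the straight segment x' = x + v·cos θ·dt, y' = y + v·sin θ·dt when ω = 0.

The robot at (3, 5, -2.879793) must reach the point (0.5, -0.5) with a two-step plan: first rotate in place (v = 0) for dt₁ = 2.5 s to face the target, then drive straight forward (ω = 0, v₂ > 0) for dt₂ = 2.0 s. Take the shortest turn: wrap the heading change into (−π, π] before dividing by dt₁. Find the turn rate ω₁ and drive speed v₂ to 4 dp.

heading to target = atan2(-0.5−5, 0.5−3) = -1.9974
Δθ = wrap(-1.9974 − -2.8798) = 0.8824; ω₁ = Δθ/dt₁ = 0.3529
distance = √((0.5−3)² + (-0.5−5)²) = 6.0415; v₂ = distance/dt₂ = 3.0208

ω₁ = 0.3529, v₂ = 3.0208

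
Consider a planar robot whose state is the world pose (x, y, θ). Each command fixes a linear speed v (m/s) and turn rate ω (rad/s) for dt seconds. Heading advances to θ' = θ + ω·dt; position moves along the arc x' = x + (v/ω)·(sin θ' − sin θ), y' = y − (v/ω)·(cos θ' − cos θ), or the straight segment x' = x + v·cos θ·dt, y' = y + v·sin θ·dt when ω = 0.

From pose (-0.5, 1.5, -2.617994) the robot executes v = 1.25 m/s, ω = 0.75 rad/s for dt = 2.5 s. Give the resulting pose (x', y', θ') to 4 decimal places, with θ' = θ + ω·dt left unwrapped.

(-0.7942, -1.1708, -0.7430)

θ' = -2.6180 + 0.75·2.5 = -0.7430
R = v/ω = 1.25/0.75 = 1.6667
x' = -0.5 + 1.6667·(sin -0.7430 − sin -2.6180) = -0.7942
y' = 1.5 − 1.6667·(cos -0.7430 − cos -2.6180) = -1.1708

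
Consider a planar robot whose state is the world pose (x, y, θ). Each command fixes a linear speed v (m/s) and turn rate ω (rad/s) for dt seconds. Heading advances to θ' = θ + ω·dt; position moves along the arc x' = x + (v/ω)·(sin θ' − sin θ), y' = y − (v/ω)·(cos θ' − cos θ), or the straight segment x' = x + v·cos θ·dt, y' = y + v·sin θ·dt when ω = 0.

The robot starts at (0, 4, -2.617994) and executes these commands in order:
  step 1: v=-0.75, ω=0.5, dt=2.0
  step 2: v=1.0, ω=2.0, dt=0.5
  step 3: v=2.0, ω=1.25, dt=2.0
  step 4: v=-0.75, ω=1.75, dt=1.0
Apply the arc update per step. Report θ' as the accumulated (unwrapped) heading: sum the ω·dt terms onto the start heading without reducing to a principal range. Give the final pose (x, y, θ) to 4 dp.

(4.0181, 6.3443, 3.6320)

step 1: θ'=-1.6180 (R=-1.5000) → pose (0.7483, 5.2283, -1.6180)
step 2: θ'=-0.6180 (R=0.5000) → pose (0.9581, 4.7972, -0.6180)
step 3: θ'=1.8820 (R=1.6000) → pose (3.4083, 6.5912, 1.8820)
step 4: θ'=3.6320 (R=-0.4286) → pose (4.0181, 6.3443, 3.6320)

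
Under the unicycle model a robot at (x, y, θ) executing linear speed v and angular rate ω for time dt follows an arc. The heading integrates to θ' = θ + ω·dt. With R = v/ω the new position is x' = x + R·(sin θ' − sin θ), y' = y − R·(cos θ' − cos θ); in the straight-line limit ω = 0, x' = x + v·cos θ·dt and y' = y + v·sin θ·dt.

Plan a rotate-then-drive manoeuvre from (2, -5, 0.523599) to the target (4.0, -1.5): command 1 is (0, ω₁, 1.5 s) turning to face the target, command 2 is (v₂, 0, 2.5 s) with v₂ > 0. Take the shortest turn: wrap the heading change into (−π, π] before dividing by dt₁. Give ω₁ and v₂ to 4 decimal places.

ω₁ = 0.3520, v₂ = 1.6125

heading to target = atan2(-1.5−-5, 4−2) = 1.0517
Δθ = wrap(1.0517 − 0.5236) = 0.5281; ω₁ = Δθ/dt₁ = 0.3520
distance = √((4−2)² + (-1.5−-5)²) = 4.0311; v₂ = distance/dt₂ = 1.6125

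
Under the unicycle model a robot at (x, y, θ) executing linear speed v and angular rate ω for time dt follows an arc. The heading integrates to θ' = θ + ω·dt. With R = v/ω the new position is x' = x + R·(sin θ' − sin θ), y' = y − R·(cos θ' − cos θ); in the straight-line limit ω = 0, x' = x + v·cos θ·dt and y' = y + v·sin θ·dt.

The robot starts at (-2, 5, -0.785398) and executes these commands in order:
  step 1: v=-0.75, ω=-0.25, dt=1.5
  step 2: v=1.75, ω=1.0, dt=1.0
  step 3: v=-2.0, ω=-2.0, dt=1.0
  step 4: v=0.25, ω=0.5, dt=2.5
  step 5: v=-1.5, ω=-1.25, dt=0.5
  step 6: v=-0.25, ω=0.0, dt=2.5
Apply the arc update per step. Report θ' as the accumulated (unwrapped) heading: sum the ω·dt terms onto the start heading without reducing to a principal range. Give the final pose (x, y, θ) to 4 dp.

(-2.2288, 7.1718, -1.5354)

step 1: θ'=-1.1604 (R=3.0000) → pose (-2.6296, 5.9244, -1.1604)
step 2: θ'=-0.1604 (R=1.7500) → pose (-1.3044, 4.8951, -0.1604)
step 3: θ'=-2.1604 (R=1.0000) → pose (-1.9758, 6.4383, -2.1604)
step 4: θ'=-0.9104 (R=0.5000) → pose (-1.9551, 5.8535, -0.9104)
step 5: θ'=-1.5354 (R=1.2000) → pose (-2.2067, 6.5472, -1.5354)
step 6: θ'=-1.5354 (straight) → pose (-2.2288, 7.1718, -1.5354)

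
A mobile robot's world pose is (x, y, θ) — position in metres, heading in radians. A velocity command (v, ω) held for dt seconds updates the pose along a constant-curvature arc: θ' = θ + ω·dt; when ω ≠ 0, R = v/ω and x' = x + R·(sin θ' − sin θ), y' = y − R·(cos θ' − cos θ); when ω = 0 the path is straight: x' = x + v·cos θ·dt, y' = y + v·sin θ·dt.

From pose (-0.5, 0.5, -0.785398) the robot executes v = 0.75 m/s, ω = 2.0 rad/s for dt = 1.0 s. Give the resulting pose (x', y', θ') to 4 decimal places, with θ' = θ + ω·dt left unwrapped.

θ' = -0.7854 + 2.0·1.0 = 1.2146
R = v/ω = 0.75/2.0 = 0.3750
x' = -0.5 + 0.3750·(sin 1.2146 − sin -0.7854) = 0.1166
y' = 0.5 − 0.3750·(cos 1.2146 − cos -0.7854) = 0.6344

(0.1166, 0.6344, 1.2146)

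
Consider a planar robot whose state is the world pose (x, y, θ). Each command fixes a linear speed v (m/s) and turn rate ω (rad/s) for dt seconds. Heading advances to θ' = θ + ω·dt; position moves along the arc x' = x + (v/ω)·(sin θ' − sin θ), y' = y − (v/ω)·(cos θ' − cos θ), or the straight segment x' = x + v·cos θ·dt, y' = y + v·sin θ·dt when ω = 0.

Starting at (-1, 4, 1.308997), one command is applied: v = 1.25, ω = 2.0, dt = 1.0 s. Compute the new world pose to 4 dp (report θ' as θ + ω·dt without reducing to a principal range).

(-1.7078, 4.7780, 3.3090)

θ' = 1.3090 + 2.0·1.0 = 3.3090
R = v/ω = 1.25/2.0 = 0.6250
x' = -1 + 0.6250·(sin 3.3090 − sin 1.3090) = -1.7078
y' = 4 − 0.6250·(cos 3.3090 − cos 1.3090) = 4.7780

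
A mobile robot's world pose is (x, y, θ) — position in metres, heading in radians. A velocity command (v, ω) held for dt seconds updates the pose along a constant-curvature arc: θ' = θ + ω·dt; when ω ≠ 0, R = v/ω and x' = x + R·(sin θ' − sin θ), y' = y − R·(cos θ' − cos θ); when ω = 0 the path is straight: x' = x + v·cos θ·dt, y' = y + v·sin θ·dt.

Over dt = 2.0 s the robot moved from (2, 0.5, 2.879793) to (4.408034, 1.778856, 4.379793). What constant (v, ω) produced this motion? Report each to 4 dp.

v = -1.5000, ω = 0.7500

Δθ = 4.379793 − 2.879793 = 1.500000
ω = Δθ/dt = 1.500000/2.0 = 0.7500
R = Δx/(sin θ' − sin θ) = -2.0000
v = R·ω = -2.0000·0.7500 = -1.5000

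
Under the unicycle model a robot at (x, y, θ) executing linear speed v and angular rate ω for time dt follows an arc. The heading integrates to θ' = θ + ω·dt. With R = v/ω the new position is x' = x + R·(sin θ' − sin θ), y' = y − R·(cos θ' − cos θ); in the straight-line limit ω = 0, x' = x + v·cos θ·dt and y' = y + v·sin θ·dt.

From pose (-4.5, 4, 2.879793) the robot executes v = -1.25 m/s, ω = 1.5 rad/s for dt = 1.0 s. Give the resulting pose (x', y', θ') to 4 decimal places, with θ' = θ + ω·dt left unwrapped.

θ' = 2.8798 + 1.5·1.0 = 4.3798
R = v/ω = -1.25/1.5 = -0.8333
x' = -4.5 + -0.8333·(sin 4.3798 − sin 2.8798) = -3.4967
y' = 4 − -0.8333·(cos 4.3798 − cos 2.8798) = 4.5329

(-3.4967, 4.5329, 4.3798)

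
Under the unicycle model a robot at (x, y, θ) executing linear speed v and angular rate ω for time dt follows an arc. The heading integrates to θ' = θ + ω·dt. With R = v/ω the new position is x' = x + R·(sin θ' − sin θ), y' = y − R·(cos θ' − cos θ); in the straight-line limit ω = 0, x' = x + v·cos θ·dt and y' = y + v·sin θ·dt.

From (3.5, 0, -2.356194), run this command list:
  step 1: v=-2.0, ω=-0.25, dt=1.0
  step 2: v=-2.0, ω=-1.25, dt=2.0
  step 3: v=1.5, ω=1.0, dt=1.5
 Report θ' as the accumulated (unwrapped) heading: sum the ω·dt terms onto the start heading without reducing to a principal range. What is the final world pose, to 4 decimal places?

step 1: θ'=-2.6062 (R=8.0000) → pose (5.0754, 1.2237, -2.6062)
step 2: θ'=-5.1062 (R=1.6000) → pose (7.3692, -0.7664, -5.1062)
step 3: θ'=-3.6062 (R=1.5000) → pose (6.6561, 1.1502, -3.6062)

(6.6561, 1.1502, -3.6062)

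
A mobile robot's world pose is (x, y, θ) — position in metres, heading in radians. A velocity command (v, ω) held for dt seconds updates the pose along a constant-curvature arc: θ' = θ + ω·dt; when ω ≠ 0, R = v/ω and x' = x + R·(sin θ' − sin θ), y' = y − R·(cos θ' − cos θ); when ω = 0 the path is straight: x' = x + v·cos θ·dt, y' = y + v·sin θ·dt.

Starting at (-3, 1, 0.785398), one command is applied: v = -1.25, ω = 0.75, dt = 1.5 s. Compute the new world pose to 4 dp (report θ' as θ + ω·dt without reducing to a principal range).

(-3.3930, -0.7337, 1.9104)

θ' = 0.7854 + 0.75·1.5 = 1.9104
R = v/ω = -1.25/0.75 = -1.6667
x' = -3 + -1.6667·(sin 1.9104 − sin 0.7854) = -3.3930
y' = 1 − -1.6667·(cos 1.9104 − cos 0.7854) = -0.7337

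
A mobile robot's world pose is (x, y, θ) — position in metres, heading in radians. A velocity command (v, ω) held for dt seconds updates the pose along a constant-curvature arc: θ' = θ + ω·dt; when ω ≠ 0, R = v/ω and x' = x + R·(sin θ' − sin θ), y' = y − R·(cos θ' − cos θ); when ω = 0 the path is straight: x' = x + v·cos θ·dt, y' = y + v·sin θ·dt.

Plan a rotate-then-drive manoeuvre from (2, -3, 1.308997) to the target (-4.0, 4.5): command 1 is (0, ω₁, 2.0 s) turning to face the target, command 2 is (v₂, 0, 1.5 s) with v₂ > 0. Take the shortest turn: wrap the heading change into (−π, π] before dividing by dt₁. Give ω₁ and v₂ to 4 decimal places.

ω₁ = 0.4683, v₂ = 6.4031

heading to target = atan2(4.5−-3, -4−2) = 2.2455
Δθ = wrap(2.2455 − 1.3090) = 0.9365; ω₁ = Δθ/dt₁ = 0.4683
distance = √((-4−2)² + (4.5−-3)²) = 9.6047; v₂ = distance/dt₂ = 6.4031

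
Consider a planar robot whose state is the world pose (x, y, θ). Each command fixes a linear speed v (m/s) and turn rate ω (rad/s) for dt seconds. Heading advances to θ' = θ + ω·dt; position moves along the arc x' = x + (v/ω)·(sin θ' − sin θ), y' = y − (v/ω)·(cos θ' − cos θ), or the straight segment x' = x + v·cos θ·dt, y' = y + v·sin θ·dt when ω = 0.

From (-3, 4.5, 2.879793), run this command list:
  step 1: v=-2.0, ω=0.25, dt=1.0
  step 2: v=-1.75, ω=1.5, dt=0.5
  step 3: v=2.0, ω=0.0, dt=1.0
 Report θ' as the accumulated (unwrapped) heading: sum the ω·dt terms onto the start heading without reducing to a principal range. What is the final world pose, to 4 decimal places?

(-1.7043, 3.1857, 3.8798)

step 1: θ'=3.1298 (R=-8.0000) → pose (-1.0238, 4.2280, 3.1298)
step 2: θ'=3.8798 (R=-1.1667) → pose (-0.2250, 4.5316, 3.8798)
step 3: θ'=3.8798 (straight) → pose (-1.7043, 3.1857, 3.8798)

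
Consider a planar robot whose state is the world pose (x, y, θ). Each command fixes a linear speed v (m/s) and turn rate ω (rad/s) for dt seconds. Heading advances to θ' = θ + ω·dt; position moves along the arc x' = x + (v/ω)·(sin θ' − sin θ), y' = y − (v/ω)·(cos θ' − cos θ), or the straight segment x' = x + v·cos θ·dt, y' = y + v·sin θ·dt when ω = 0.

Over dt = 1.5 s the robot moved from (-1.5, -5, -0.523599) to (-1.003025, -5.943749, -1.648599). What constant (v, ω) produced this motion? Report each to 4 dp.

v = 0.7500, ω = -0.7500

Δθ = -1.648599 − -0.523599 = -1.125000
ω = Δθ/dt = -1.125000/1.5 = -0.7500
R = −Δy/(cos θ' − cos θ) = -1.0000
v = R·ω = -1.0000·-0.7500 = 0.7500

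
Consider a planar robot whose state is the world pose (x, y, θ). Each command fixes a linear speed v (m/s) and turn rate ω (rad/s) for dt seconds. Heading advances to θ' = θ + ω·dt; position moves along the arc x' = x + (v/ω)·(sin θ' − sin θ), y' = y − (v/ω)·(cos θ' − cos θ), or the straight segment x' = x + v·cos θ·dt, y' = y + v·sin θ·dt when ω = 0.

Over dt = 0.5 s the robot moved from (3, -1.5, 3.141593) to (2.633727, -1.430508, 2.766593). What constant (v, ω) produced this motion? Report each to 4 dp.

Δθ = 2.766593 − 3.141593 = -0.375000
ω = Δθ/dt = -0.375000/0.5 = -0.7500
R = Δx/(sin θ' − sin θ) = -1.0000
v = R·ω = -1.0000·-0.7500 = 0.7500

v = 0.7500, ω = -0.7500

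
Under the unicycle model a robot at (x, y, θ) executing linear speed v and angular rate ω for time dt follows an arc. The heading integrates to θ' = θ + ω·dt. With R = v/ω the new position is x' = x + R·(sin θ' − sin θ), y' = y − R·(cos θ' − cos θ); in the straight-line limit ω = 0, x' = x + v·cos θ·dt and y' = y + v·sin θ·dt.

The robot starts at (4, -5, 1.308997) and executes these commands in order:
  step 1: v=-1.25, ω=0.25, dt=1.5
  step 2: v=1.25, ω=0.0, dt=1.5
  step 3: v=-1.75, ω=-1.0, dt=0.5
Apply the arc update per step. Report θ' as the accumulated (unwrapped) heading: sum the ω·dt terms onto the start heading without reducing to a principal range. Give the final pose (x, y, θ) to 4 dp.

step 1: θ'=1.6840 (R=-5.0000) → pose (3.8616, -6.8589, 1.6840)
step 2: θ'=1.6840 (straight) → pose (3.6498, -4.9959, 1.6840)
step 3: θ'=1.1840 (R=1.7500) → pose (3.5317, -5.8537, 1.1840)

(3.5317, -5.8537, 1.1840)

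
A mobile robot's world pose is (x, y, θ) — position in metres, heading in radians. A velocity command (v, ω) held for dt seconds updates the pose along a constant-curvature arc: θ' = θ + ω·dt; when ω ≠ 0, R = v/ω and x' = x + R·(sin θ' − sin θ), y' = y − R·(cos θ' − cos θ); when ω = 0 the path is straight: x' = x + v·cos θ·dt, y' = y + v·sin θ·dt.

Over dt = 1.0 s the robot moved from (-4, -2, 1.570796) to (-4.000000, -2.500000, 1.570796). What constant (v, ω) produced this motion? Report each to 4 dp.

v = -0.5000, ω = 0.0000

Δθ = 1.570796 − 1.570796 = 0.000000
ω = Δθ/dt = 0.000000/1.0 = 0.0000
ω = 0 → v = (Δx·cos θ + Δy·sin θ)/dt = -0.5000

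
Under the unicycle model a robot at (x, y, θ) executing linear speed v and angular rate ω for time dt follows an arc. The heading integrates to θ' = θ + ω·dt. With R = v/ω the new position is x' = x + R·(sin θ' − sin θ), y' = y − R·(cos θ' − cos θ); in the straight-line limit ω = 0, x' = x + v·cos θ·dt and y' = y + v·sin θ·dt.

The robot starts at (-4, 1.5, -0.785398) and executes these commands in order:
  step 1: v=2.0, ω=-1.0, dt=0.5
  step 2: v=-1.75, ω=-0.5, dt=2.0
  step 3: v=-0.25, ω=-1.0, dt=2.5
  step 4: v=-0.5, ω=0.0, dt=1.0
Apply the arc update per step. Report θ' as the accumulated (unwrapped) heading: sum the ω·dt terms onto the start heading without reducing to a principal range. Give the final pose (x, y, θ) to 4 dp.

step 1: θ'=-1.2854 (R=-2.0000) → pose (-3.4951, 0.6489, -1.2854)
step 2: θ'=-2.2854 (R=3.5000) → pose (-2.7804, 3.9279, -2.2854)
step 3: θ'=-4.7854 (R=0.2500) → pose (-2.3423, 3.7458, -4.7854)
step 4: θ'=-4.7854 (straight) → pose (-2.3787, 3.2471, -4.7854)

(-2.3787, 3.2471, -4.7854)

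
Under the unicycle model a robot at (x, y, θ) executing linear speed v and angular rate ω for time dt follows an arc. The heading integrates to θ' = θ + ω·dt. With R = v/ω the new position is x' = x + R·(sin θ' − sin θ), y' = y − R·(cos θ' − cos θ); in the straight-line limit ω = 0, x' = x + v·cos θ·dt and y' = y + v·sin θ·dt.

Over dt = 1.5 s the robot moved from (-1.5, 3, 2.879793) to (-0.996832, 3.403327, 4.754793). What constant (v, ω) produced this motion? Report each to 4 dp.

Δθ = 4.754793 − 2.879793 = 1.875000
ω = Δθ/dt = 1.875000/1.5 = 1.2500
R = Δx/(sin θ' − sin θ) = -0.4000
v = R·ω = -0.4000·1.2500 = -0.5000

v = -0.5000, ω = 1.2500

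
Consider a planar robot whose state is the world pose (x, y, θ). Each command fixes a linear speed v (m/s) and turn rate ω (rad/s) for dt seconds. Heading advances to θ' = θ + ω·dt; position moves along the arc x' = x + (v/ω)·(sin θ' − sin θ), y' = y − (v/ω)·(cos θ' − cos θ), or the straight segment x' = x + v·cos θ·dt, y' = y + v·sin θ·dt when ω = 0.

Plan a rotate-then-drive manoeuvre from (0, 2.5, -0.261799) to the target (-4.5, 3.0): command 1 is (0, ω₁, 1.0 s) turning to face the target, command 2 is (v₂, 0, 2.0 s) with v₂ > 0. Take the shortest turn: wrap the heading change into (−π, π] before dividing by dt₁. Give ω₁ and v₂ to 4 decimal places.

heading to target = atan2(3−2.5, -4.5−0) = 3.0309
Δθ = wrap(3.0309 − -0.2618) = -2.9905; ω₁ = Δθ/dt₁ = -2.9905
distance = √((-4.5−0)² + (3−2.5)²) = 4.5277; v₂ = distance/dt₂ = 2.2638

ω₁ = -2.9905, v₂ = 2.2638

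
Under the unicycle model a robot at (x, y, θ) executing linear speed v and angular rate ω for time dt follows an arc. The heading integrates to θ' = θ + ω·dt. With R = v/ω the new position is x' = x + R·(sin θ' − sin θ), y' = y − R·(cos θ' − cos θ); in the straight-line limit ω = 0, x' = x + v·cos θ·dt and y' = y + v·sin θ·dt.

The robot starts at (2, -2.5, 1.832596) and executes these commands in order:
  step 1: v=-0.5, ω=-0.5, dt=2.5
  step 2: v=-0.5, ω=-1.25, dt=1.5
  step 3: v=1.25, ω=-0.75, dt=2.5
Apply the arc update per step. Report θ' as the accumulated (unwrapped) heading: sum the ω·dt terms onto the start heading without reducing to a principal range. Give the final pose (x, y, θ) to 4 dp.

(-0.6659, -5.4939, -3.1674)

step 1: θ'=0.5826 (R=1.0000) → pose (1.5843, -3.5939, 0.5826)
step 2: θ'=-1.2924 (R=0.4000) → pose (0.9796, -3.3698, -1.2924)
step 3: θ'=-3.1674 (R=-1.6667) → pose (-0.6659, -5.4939, -3.1674)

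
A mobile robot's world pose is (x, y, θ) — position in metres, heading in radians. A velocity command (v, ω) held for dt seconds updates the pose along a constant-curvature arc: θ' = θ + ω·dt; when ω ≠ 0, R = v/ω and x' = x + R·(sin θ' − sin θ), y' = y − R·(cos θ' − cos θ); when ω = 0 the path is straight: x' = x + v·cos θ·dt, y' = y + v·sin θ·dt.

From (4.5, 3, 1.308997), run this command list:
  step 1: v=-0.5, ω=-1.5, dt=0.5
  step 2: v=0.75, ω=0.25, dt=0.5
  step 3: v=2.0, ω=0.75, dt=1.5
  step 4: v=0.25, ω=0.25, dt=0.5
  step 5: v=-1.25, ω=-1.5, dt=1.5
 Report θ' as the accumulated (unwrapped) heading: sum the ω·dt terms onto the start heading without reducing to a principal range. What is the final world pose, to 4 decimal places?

step 1: θ'=0.5590 (R=0.3333) → pose (4.3548, 2.8037, 0.5590)
step 2: θ'=0.6840 (R=3.0000) → pose (4.6595, 3.0219, 0.6840)
step 3: θ'=1.8090 (R=2.6667) → pose (5.5658, 5.7179, 1.8090)
step 4: θ'=1.9340 (R=1.0000) → pose (5.5288, 5.8372, 1.9340)
step 5: θ'=-0.3160 (R=0.8333) → pose (4.4909, 4.7491, -0.3160)

(4.4909, 4.7491, -0.3160)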